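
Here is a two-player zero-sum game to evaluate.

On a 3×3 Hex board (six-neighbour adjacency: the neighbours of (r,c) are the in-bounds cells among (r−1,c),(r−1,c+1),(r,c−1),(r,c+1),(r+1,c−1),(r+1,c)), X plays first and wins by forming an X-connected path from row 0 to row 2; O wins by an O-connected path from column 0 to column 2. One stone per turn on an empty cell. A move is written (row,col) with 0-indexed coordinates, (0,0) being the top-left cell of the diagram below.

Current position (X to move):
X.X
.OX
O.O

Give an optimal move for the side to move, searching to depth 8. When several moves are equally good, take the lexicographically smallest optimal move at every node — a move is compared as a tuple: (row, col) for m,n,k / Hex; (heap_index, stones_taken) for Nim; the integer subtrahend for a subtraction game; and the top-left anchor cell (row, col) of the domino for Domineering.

[X.X/.OX/O.O] X move#1: (0,1):-1/XXX/.OX/O.O, (1,0):-1/X.X/XOX/O.O, (2,1):+1/X.X/.OX/OXO*
[X.X/.OX/OXO] end (terminal -1, O#2); searched X.X/.OX/O.O to 8

X's best at [X.X/.OX/O.O]: (2,1)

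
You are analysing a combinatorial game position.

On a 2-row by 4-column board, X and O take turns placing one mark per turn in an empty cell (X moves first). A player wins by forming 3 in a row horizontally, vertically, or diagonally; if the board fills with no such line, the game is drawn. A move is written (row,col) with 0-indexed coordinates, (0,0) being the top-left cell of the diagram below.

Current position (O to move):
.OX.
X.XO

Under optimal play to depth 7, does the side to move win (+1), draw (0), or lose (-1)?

value(.OX./X.XO, O) = 0

p1 O@[.OX./X.XO]: (0,0)[OOX./X.XO]-1 (0,3)[.OXO/X.XO]-1 (1,1)[.OX./XOXO]+0*
p2 X@[.OX./XOXO]: (0,0)[XOX./XOXO]+0* (0,3)[.OXX/XOXO]+0
p3 O@[XOX./XOXO]: (0,3)[XOXO/XOXO]+0*
p4 X@[XOXO/XOXO] terminal +0; root [.OX./X.XO] d7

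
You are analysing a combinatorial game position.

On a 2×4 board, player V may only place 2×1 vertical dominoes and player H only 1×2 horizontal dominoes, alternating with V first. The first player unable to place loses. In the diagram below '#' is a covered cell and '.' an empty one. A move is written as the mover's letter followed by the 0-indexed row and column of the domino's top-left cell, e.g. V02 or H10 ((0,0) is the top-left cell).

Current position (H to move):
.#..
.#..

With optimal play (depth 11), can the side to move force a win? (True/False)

ply 1, H at .#../.#.. | H02=+1→.###/.#..*; H12=+1→.#../.###
ply 2, V at .###/.#.. | V00=-1→####/##..*
ply 3, H at ####/##.. | H12=+1→####/####*
ply 4: ####/#### is terminal -1 (V); from .#../.#.. depth 11

H winning at [.#../.#..]: True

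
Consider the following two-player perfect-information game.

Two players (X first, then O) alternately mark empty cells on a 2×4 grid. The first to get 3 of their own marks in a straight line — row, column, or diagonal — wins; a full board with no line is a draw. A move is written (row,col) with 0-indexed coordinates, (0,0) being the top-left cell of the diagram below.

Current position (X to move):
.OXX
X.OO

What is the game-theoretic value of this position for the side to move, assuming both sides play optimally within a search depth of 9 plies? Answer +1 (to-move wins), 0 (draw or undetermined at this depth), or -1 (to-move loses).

value(.OXX/X.OO, X) = 0

p1 X@[.OXX/X.OO]: (0,0)[XOXX/X.OO]-1 (1,1)[.OXX/XXOO]+0*
p2 O@[.OXX/XXOO]: (0,0)[OOXX/XXOO]+0*
p3 X@[OOXX/XXOO] terminal +0; root [.OXX/X.OO] d9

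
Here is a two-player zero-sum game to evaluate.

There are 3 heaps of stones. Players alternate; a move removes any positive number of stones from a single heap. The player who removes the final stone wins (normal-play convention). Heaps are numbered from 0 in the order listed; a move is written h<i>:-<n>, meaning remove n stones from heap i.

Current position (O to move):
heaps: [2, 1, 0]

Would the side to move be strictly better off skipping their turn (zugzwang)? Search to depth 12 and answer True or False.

ply 1, O at (2,1,0) | h0:-1=+1→(1,1,0)*; h0:-2=-1→(0,1,0); h1:-1=-1→(2,0,0)
ply 2, X at (1,1,0) | h0:-1=-1→(0,1,0)*; h1:-1=-1→(1,0,0)
ply 3, O at (0,1,0) | h1:-1=+1→(0,0,0)*
ply 4: (0,0,0) is terminal -1 (X); from (2,1,0) depth 12
suppose O passes — search the same position with X to move:
pass> ply 1, X at (2,1,0) | h0:-1=+1→(1,1,0)*; h0:-2=-1→(0,1,0); h1:-1=-1→(2,0,0)
pass> ply 2, O at (1,1,0) | h0:-1=-1→(0,1,0)*; h1:-1=-1→(1,0,0)
pass> ply 3, X at (0,1,0) | h1:-1=+1→(0,0,0)*
pass> ply 4: (0,0,0) is terminal -1 (O); from (2,1,0) depth 12
for O: play +1, pass -1

zugzwang((2,1,0), O) = False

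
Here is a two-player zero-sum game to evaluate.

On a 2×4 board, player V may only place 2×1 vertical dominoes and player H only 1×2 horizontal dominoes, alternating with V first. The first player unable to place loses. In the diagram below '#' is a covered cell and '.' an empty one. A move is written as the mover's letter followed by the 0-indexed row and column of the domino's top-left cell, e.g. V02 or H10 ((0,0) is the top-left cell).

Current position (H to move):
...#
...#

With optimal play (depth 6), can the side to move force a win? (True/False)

ply 1, H at ...#/...# | H00=+1→##.#/...#*; H01=+1→.###/...#; H10=+1→...#/##.#; H11=+1→...#/.###
ply 2, V at ##.#/...# | V02=-1→####/..##*
ply 3, H at ####/..## | H10=+1→####/####*
ply 4: ####/#### is terminal -1 (V); from ...#/...# depth 6

H winning at [...#/...#]: True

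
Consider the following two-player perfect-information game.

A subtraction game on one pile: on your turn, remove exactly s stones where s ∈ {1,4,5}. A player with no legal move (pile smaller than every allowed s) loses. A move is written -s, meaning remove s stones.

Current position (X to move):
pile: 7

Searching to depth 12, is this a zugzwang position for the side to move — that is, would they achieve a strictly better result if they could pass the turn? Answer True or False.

[7] X move#1: -1:-1/6, -4:-1/3, -5:+1/2*
[2] O move#2: -1:-1/1*
[1] X move#3: -1:+1/0*
[0] end (terminal -1, O#4); searched 7 to 12
pass branch (O moves first from the same position):
  | [7] O move#1: -1:-1/6, -4:-1/3, -5:+1/2*
  | [2] X move#2: -1:-1/1*
  | [1] O move#3: -1:+1/0*
  | [0] end (terminal -1, X#4); searched 7 to 12
X moving scores +1; X passing scores -1

zugzwang(7, X) = False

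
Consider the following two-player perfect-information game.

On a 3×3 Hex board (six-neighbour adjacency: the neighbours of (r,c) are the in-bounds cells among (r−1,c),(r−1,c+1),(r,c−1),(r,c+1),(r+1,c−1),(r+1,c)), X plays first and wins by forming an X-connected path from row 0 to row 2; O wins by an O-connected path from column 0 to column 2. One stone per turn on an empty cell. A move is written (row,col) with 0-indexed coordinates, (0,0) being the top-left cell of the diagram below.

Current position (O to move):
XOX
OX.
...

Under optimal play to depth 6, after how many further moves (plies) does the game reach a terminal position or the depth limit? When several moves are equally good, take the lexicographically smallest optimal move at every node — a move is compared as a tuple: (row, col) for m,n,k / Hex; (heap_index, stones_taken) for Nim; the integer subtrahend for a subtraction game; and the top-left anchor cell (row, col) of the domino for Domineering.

PV length from [XOX/OX./...]: 2 plies

[XOX/OX./...] O move#1: (1,2):-1/XOX/OXO/...*, (2,0):-1/XOX/OX./O.., (2,1):-1/XOX/OX./.O., (2,2):-1/XOX/OX./..O
[XOX/OXO/...] X move#2: (2,0):+1/XOX/OXO/X..*, (2,1):+1/XOX/OXO/.X., (2,2):+1/XOX/OXO/..X
[XOX/OXO/X..] end (terminal -1, O#3); searched XOX/OX./... to 6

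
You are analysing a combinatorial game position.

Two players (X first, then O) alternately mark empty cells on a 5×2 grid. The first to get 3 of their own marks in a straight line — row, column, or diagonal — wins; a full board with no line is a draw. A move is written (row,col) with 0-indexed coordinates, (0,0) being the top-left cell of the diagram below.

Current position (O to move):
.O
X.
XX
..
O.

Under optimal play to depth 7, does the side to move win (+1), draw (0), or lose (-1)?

[.O/X./XX/../O.] O move#1: (0,0):-1/OO/X./XX/../O.*, (1,1):-1/.O/XO/XX/../O., (3,0):-1/.O/X./XX/O./O., (3,1):-1/.O/X./XX/.O/O., (4,1):-1/.O/X./XX/../OO
[OO/X./XX/../O.] X move#2: (1,1):+1/OO/XX/XX/../O.*, (3,0):+1/OO/X./XX/X./O., (3,1):+1/OO/X./XX/.X/O., (4,1):+1/OO/X./XX/../OX
[OO/XX/XX/../O.] O move#3: (3,0):-1/OO/XX/XX/O./O.*, (3,1):-1/OO/XX/XX/.O/O., (4,1):-1/OO/XX/XX/../OO
[OO/XX/XX/O./O.] X move#4: (3,1):+1/OO/XX/XX/OX/O.*, (4,1):+0/OO/XX/XX/O./OX
[OO/XX/XX/OX/O.] end (terminal -1, O#5); searched .O/X./XX/../O. to 7

value(.O/X./XX/../O., O) = -1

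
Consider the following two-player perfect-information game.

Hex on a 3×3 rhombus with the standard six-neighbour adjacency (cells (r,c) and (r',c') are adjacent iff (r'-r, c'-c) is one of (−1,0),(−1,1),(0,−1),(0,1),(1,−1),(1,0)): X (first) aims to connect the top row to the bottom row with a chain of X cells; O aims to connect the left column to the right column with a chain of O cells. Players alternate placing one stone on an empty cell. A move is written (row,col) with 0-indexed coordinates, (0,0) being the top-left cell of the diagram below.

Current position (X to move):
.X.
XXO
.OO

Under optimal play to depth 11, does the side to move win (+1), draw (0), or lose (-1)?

[.X./XXO/.OO] X move#1: (0,0):-1/XX./XXO/.OO, (0,2):-1/.XX/XXO/.OO, (2,0):+1/.X./XXO/XOO*
[.X./XXO/XOO] end (terminal -1, O#2); searched .X./XXO/.OO to 11

value(.X./XXO/.OO, X) = +1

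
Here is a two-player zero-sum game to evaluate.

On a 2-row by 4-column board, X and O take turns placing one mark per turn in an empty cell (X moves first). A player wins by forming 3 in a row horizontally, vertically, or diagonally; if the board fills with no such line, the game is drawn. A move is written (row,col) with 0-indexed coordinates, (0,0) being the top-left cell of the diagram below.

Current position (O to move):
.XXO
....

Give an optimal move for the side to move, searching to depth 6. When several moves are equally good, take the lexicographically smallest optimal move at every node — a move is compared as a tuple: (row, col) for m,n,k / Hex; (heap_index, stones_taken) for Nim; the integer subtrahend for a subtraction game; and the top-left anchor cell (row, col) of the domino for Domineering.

O's best at [.XXO/....]: (0,0)

p1 O@[.XXO/....]: (0,0)[OXXO/....]+0* (1,0)[.XXO/O...]-1 (1,1)[.XXO/.O..]-1 (1,2)[.XXO/..O.]-1 (1,3)[.XXO/...O]-1
p2 X@[OXXO/....]: (1,0)[OXXO/X...]+0* (1,1)[OXXO/.X..]+0 (1,2)[OXXO/..X.]+0 (1,3)[OXXO/...X]+0
p3 O@[OXXO/X...]: (1,1)[OXXO/XO..]+0* (1,2)[OXXO/X.O.]+0 (1,3)[OXXO/X..O]+0
p4 X@[OXXO/XO..]: (1,2)[OXXO/XOX.]+0* (1,3)[OXXO/XO.X]+0
p5 O@[OXXO/XOX.]: (1,3)[OXXO/XOXO]+0*
p6 X@[OXXO/XOXO] terminal +0; root [.XXO/....] d6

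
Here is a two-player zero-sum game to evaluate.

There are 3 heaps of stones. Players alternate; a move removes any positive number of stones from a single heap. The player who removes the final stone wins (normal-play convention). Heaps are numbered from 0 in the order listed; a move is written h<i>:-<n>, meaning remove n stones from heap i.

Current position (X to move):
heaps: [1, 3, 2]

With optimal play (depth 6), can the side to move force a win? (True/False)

p1 X@[(1,3,2)]: h0:-1[(0,3,2)]-1* h1:-1[(1,2,2)]-1 h1:-2[(1,1,2)]-1 h1:-3[(1,0,2)]-1 h2:-1[(1,3,1)]-1 h2:-2[(1,3,0)]-1
p2 O@[(0,3,2)]: h1:-1[(0,2,2)]+1* h1:-2[(0,1,2)]-1 h1:-3[(0,0,2)]-1 h2:-1[(0,3,1)]-1 h2:-2[(0,3,0)]-1
p3 X@[(0,2,2)]: h1:-1[(0,1,2)]-1* h1:-2[(0,0,2)]-1 h2:-1[(0,2,1)]-1 h2:-2[(0,2,0)]-1
p4 O@[(0,1,2)]: h1:-1[(0,0,2)]-1 h2:-1[(0,1,1)]+1* h2:-2[(0,1,0)]-1
p5 X@[(0,1,1)]: h1:-1[(0,0,1)]-1* h2:-1[(0,1,0)]-1
p6 O@[(0,0,1)]: h2:-1[(0,0,0)]+1*
p7 X@[(0,0,0)] terminal -1; root [(1,3,2)] d6

X winning at [(1,3,2)]: False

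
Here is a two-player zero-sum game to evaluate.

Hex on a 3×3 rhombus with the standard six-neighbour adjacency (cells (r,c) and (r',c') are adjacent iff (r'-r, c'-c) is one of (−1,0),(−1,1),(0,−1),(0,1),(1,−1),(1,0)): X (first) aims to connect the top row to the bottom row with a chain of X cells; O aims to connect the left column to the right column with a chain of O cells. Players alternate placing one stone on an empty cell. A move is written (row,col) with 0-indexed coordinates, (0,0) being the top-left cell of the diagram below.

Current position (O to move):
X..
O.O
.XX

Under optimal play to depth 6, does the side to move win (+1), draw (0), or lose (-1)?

value(X../O.O/.XX, O) = +1

ply 1, O at X../O.O/.XX | (0,1)=+1→XO./O.O/.XX*; (0,2)=+1→X.O/O.O/.XX; (1,1)=+1→X../OOO/.XX; (2,0)=-1→X../O.O/OXX
ply 2, X at XO./O.O/.XX | (0,2)=-1→XOX/O.O/.XX*; (1,1)=-1→XO./OXO/.XX; (2,0)=-1→XO./O.O/XXX
ply 3, O at XOX/O.O/.XX | (1,1)=+1→XOX/OOO/.XX*; (2,0)=-1→XOX/O.O/OXX
ply 4: XOX/OOO/.XX is terminal -1 (X); from X../O.O/.XX depth 6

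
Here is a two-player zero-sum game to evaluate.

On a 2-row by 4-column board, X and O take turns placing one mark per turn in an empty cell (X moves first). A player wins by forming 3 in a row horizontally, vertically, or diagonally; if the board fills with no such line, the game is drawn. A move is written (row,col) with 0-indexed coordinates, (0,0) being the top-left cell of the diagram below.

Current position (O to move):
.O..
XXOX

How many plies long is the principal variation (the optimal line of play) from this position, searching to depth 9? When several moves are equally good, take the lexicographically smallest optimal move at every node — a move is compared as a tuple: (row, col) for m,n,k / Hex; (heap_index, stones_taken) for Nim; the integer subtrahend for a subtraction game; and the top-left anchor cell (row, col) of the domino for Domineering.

p1 O@[.O../XXOX]: (0,0)[OO../XXOX]+0 (0,2)[.OO./XXOX]+1* (0,3)[.O.O/XXOX]+0
p2 X@[.OO./XXOX]: (0,0)[XOO./XXOX]-1* (0,3)[.OOX/XXOX]-1
p3 O@[XOO./XXOX]: (0,3)[XOOO/XXOX]+1*
p4 X@[XOOO/XXOX] terminal -1; root [.O../XXOX] d9

PV length from [.O../XXOX]: 3 plies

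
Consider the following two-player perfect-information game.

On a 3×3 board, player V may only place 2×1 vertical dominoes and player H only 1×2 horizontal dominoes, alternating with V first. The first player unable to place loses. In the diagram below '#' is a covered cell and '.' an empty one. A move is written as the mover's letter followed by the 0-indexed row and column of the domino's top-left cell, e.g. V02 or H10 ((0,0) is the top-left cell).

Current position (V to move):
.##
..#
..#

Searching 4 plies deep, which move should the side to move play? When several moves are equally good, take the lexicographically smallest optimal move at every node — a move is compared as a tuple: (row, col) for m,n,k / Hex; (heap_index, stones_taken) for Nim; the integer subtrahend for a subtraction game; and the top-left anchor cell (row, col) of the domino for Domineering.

[.##/..#/..#] V move#1: V00:-1/###/#.#/..#, V10:+1/.##/#.#/#.#*, V11:+1/.##/.##/.##
[.##/#.#/#.#] end (terminal -1, H#2); searched .##/..#/..# to 4

V's best at [.##/..#/..#]: V10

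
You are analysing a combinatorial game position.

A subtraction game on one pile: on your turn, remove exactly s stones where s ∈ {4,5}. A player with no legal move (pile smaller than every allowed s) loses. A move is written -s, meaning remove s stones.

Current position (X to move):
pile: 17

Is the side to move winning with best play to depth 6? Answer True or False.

X winning at [17]: True

ply 1, X at 17 | -4=-1→13; -5=+1→12*
ply 2, O at 12 | -4=-1→8*; -5=-1→7
ply 3, X at 8 | -4=-1→4; -5=+1→3*
ply 4: 3 is terminal -1 (O); from 17 depth 6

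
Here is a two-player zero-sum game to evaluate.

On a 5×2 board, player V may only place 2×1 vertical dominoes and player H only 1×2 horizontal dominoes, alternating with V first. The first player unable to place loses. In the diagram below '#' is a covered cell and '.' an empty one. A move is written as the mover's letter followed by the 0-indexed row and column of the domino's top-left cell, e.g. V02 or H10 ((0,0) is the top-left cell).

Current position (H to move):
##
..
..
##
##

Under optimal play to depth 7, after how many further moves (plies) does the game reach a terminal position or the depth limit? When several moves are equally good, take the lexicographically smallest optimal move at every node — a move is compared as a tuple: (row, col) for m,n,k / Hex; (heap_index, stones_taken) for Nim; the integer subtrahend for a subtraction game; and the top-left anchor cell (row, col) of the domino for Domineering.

PV length from [##/../../##/##]: 1 ply

[##/../../##/##] H move#1: H10:+1/##/##/../##/##*, H20:+1/##/../##/##/##
[##/##/../##/##] end (terminal -1, V#2); searched ##/../../##/## to 7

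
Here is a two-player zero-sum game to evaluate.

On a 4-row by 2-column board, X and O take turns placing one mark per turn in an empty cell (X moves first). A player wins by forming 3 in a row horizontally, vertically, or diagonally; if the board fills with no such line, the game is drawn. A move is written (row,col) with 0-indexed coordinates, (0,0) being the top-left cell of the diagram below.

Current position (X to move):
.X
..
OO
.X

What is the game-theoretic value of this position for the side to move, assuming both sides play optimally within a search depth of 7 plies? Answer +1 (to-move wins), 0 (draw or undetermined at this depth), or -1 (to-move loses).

[.X/../OO/.X] X move#1: (0,0):+0/XX/../OO/.X*, (1,0):+0/.X/X./OO/.X, (1,1):-1/.X/.X/OO/.X, (3,0):+0/.X/../OO/XX
[XX/../OO/.X] O move#2: (1,0):+0/XX/O./OO/.X*, (1,1):+0/XX/.O/OO/.X, (3,0):+0/XX/../OO/OX
[XX/O./OO/.X] X move#3: (1,1):-1/XX/OX/OO/.X, (3,0):+0/XX/O./OO/XX*
[XX/O./OO/XX] O move#4: (1,1):+0/XX/OO/OO/XX*
[XX/OO/OO/XX] end (terminal +0, X#5); searched .X/../OO/.X to 7

value(.X/../OO/.X, X) = 0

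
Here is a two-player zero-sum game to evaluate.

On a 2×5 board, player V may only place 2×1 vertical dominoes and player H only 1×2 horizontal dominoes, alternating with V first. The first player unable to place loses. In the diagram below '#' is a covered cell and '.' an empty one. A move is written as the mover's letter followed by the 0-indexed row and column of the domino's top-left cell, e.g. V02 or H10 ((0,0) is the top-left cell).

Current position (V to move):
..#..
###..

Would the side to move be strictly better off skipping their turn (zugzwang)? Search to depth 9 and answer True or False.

zugzwang(..#../###.., V) = False

ply 1, V at ..#../###.. | V03=+1→..##./####.*; V04=+1→..#.#/###.#
ply 2, H at ..##./####. | H00=-1→####./####.*
ply 3, V at ####./####. | V04=+1→#####/#####*
ply 4: #####/##### is terminal -1 (H); from ..#../###.. depth 9
if V skipped the turn, H would face:
~ ply 1, H at ..#../###.. | H00=-1→###../###..; H03=+1→..###/###..*; H13=+1→..#../#####
~ ply 2: ..###/###.. is terminal -1 (V); from ..#../###.. depth 9
compare (V): move=+1 vs pass=-1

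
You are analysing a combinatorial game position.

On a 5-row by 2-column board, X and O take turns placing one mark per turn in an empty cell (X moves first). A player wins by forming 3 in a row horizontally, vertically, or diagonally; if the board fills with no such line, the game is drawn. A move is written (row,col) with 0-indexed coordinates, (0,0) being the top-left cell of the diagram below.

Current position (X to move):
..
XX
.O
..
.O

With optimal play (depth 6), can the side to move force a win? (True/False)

X winning at [../XX/.O/../.O]: False

[../XX/.O/../.O] X move#1: (0,0):-1/X./XX/.O/../.O, (0,1):-1/.X/XX/.O/../.O, (2,0):-1/../XX/XO/../.O, (3,0):-1/../XX/.O/X./.O, (3,1):+0/../XX/.O/.X/.O*, (4,0):-1/../XX/.O/../XO
[../XX/.O/.X/.O] O move#2: (0,0):+0/O./XX/.O/.X/.O*, (0,1):-1/.O/XX/.O/.X/.O, (2,0):+0/../XX/OO/.X/.O, (3,0):+0/../XX/.O/OX/.O, (4,0):-1/../XX/.O/.X/OO
[O./XX/.O/.X/.O] X move#3: (0,1):+0/OX/XX/.O/.X/.O*, (2,0):+0/O./XX/XO/.X/.O, (3,0):+0/O./XX/.O/XX/.O, (4,0):+0/O./XX/.O/.X/XO
[OX/XX/.O/.X/.O] O move#4: (2,0):+0/OX/XX/OO/.X/.O*, (3,0):+0/OX/XX/.O/OX/.O, (4,0):+0/OX/XX/.O/.X/OO
[OX/XX/OO/.X/.O] X move#5: (3,0):+0/OX/XX/OO/XX/.O*, (4,0):+0/OX/XX/OO/.X/XO
[OX/XX/OO/XX/.O] O move#6: (4,0):+0/OX/XX/OO/XX/OO*
[OX/XX/OO/XX/OO] end (terminal +0, X#7); searched ../XX/.O/../.O to 6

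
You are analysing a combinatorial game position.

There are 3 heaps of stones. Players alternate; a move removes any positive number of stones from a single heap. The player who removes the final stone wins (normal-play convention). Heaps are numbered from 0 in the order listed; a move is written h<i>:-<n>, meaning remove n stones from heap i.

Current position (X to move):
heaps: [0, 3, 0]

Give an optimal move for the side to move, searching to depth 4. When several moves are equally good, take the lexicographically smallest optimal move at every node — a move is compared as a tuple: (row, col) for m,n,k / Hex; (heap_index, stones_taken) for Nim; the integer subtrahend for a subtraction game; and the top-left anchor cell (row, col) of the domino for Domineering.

X's best at [(0,3,0)]: h1:-3

[(0,3,0)] X move#1: h1:-1:-1/(0,2,0), h1:-2:-1/(0,1,0), h1:-3:+1/(0,0,0)*
[(0,0,0)] end (terminal -1, O#2); searched (0,3,0) to 4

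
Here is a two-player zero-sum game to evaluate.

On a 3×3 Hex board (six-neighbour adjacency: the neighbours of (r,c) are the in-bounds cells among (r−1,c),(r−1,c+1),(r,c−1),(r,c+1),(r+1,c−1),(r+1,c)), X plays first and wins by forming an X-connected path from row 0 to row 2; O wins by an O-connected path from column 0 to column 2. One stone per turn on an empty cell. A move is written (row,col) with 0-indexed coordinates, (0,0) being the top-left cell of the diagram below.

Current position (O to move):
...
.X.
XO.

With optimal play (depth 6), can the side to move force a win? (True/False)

ply 1, O at .../.X./XO. | (0,0)=-1→O../.X./XO.*; (0,1)=-1→.O./.X./XO.; (0,2)=-1→..O/.X./XO.; (1,0)=-1→.../OX./XO.; (1,2)=-1→.../.XO/XO.; (2,2)=-1→.../.X./XOO
ply 2, X at O../.X./XO. | (0,1)=+1→OX./.X./XO.*; (0,2)=+1→O.X/.X./XO.; (1,0)=+1→O../XX./XO.; (1,2)=+1→O../.XX/XO.; (2,2)=+1→O../.X./XOX
ply 3: OX./.X./XO. is terminal -1 (O); from .../.X./XO. depth 6

O winning at [.../.X./XO.]: False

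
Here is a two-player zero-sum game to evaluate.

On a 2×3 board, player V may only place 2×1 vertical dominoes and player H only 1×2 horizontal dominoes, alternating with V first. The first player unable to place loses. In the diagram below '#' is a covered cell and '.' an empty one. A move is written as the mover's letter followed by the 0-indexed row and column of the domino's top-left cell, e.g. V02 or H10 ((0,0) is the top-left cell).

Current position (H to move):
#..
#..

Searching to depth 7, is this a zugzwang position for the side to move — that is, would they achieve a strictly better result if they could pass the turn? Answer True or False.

p1 H@[#../#..]: H01[###/#..]+1* H11[#../###]+1
p2 V@[###/#..] terminal -1; root [#../#..] d7
suppose H passes — search the same position with V to move:
pass> p1 V@[#../#..]: V01[##./##.]+1* V02[#.#/#.#]+1
pass> p2 H@[##./##.] terminal -1; root [#../#..] d7
for H: play +1, pass -1

zugzwang(#../#.., H) = False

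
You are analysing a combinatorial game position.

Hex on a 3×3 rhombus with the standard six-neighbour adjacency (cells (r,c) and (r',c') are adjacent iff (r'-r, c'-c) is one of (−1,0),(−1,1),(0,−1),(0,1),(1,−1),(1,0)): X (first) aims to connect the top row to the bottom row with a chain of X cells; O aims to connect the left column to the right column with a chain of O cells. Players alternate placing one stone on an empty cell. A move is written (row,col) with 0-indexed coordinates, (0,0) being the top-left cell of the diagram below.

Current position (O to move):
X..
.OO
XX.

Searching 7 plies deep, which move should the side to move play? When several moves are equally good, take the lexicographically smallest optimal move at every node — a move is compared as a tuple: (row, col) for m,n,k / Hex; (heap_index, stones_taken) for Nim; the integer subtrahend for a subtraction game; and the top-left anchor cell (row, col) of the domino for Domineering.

O's best at [X../.OO/XX.]: (1,0)

[X../.OO/XX.] O move#1: (0,1):-1/XO./.OO/XX., (0,2):-1/X.O/.OO/XX., (1,0):+1/X../OOO/XX.*, (2,2):-1/X../.OO/XXO
[X../OOO/XX.] end (terminal -1, X#2); searched X../.OO/XX. to 7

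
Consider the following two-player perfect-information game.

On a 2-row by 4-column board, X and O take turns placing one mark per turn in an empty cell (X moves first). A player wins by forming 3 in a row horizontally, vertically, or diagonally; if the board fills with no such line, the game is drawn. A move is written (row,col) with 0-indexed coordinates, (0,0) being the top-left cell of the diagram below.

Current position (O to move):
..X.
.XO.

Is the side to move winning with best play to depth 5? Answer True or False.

[..X./.XO.] O move#1: (0,0):+0/O.X./.XO.*, (0,1):+0/.OX./.XO., (0,3):+0/..XO/.XO., (1,0):-1/..X./OXO., (1,3):-1/..X./.XOO
[O.X./.XO.] X move#2: (0,1):+0/OXX./.XO.*, (0,3):+0/O.XX/.XO., (1,0):+0/O.X./XXO., (1,3):+0/O.X./.XOX
[OXX./.XO.] O move#3: (0,3):+0/OXXO/.XO.*, (1,0):-1/OXX./OXO., (1,3):-1/OXX./.XOO
[OXXO/.XO.] X move#4: (1,0):+0/OXXO/XXO.*, (1,3):+0/OXXO/.XOX
[OXXO/XXO.] O move#5: (1,3):+0/OXXO/XXOO*
[OXXO/XXOO] end (terminal +0, X#6); searched ..X./.XO. to 5

O winning at [..X./.XO.]: False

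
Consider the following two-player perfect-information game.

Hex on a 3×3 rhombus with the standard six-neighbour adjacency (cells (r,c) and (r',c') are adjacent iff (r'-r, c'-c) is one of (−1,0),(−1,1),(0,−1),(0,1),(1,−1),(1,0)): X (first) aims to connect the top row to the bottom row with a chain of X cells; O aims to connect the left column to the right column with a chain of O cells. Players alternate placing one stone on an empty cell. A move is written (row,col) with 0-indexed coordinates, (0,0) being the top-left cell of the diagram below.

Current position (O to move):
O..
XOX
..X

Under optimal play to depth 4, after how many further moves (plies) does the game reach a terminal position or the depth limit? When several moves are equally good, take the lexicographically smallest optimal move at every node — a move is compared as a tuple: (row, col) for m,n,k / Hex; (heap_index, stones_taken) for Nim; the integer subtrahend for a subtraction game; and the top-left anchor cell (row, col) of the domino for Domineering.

[O../XOX/..X] O move#1: (0,1):-1/OO./XOX/..X, (0,2):+1/O.O/XOX/..X*, (2,0):-1/O../XOX/O.X, (2,1):-1/O../XOX/.OX
[O.O/XOX/..X] X move#2: (0,1):-1/OXO/XOX/..X*, (2,0):-1/O.O/XOX/X.X, (2,1):-1/O.O/XOX/.XX
[OXO/XOX/..X] O move#3: (2,0):+1/OXO/XOX/O.X*, (2,1):-1/OXO/XOX/.OX
[OXO/XOX/O.X] end (terminal -1, X#4); searched O../XOX/..X to 4

PV length from [O../XOX/..X]: 3 plies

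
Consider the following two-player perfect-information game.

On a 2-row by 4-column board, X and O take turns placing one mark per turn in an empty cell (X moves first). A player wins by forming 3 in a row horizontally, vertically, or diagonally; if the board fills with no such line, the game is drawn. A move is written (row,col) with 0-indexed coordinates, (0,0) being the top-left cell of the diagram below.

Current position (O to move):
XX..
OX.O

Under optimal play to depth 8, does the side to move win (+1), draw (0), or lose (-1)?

value(XX../OX.O, O) = 0

ply 1, O at XX../OX.O | (0,2)=+0→XXO./OX.O*; (0,3)=-1→XX.O/OX.O; (1,2)=-1→XX../OXOO
ply 2, X at XXO./OX.O | (0,3)=+0→XXOX/OX.O*; (1,2)=+0→XXO./OXXO
ply 3, O at XXOX/OX.O | (1,2)=+0→XXOX/OXOO*
ply 4: XXOX/OXOO is terminal +0 (X); from XX../OX.O depth 8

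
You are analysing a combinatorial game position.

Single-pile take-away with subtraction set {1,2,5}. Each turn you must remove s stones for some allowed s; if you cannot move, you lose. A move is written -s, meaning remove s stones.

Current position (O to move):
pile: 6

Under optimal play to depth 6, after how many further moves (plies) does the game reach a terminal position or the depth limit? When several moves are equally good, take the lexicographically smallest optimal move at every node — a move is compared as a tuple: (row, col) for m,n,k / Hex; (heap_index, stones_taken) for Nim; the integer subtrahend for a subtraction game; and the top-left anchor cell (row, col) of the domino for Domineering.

PV length from [6]: 4 plies

ply 1, O at 6 | -1=-1→5*; -2=-1→4; -5=-1→1
ply 2, X at 5 | -1=-1→4; -2=+1→3*; -5=+1→0
ply 3, O at 3 | -1=-1→2*; -2=-1→1
ply 4, X at 2 | -1=-1→1; -2=+1→0*
ply 5: 0 is terminal -1 (O); from 6 depth 6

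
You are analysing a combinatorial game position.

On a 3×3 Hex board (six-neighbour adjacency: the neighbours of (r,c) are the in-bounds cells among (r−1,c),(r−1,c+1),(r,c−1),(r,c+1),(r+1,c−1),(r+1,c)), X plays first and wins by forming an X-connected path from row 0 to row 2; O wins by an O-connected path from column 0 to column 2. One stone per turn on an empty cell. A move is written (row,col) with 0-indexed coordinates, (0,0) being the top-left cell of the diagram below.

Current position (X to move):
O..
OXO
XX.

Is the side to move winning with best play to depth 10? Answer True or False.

X winning at [O../OXO/XX.]: True

p1 X@[O../OXO/XX.]: (0,1)[OX./OXO/XX.]+1* (0,2)[O.X/OXO/XX.]+1 (2,2)[O../OXO/XXX]+1
p2 O@[OX./OXO/XX.] terminal -1; root [O../OXO/XX.] d10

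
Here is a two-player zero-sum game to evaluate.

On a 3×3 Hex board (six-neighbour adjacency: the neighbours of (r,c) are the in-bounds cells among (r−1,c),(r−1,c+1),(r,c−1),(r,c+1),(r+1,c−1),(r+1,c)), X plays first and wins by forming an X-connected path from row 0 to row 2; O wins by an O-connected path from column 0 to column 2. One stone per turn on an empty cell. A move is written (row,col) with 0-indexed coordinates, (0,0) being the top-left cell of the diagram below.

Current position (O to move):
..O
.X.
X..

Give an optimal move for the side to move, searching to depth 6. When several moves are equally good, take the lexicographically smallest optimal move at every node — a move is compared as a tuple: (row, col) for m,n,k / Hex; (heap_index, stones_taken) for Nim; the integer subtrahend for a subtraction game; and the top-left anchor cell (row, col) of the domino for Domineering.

ply 1, O at ..O/.X./X.. | (0,0)=-1→O.O/.X./X..; (0,1)=+1→.OO/.X./X..*; (1,0)=-1→..O/OX./X..; (1,2)=-1→..O/.XO/X..; (2,1)=-1→..O/.X./XO.; (2,2)=-1→..O/.X./X.O
ply 2, X at .OO/.X./X.. | (0,0)=-1→XOO/.X./X..*; (1,0)=-1→.OO/XX./X..; (1,2)=-1→.OO/.XX/X..; (2,1)=-1→.OO/.X./XX.; (2,2)=-1→.OO/.X./X.X
ply 3, O at XOO/.X./X.. | (1,0)=+1→XOO/OX./X..*; (1,2)=-1→XOO/.XO/X..; (2,1)=-1→XOO/.X./XO.; (2,2)=-1→XOO/.X./X.O
ply 4: XOO/OX./X.. is terminal -1 (X); from ..O/.X./X.. depth 6

O's best at [..O/.X./X..]: (0,1)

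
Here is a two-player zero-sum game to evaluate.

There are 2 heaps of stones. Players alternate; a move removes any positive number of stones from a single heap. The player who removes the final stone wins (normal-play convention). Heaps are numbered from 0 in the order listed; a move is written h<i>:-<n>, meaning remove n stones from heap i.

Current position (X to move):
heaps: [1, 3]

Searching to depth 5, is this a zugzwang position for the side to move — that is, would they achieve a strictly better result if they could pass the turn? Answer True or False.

zugzwang((1,3), X) = False

ply 1, X at (1,3) | h0:-1=-1→(0,3); h1:-1=-1→(1,2); h1:-2=+1→(1,1)*; h1:-3=-1→(1,0)
ply 2, O at (1,1) | h0:-1=-1→(0,1)*; h1:-1=-1→(1,0)
ply 3, X at (0,1) | h1:-1=+1→(0,0)*
ply 4: (0,0) is terminal -1 (O); from (1,3) depth 5
suppose X passes — search the same position with O to move:
pass> ply 1, O at (1,3) | h0:-1=-1→(0,3); h1:-1=-1→(1,2); h1:-2=+1→(1,1)*; h1:-3=-1→(1,0)
pass> ply 2, X at (1,1) | h0:-1=-1→(0,1)*; h1:-1=-1→(1,0)
pass> ply 3, O at (0,1) | h1:-1=+1→(0,0)*
pass> ply 4: (0,0) is terminal -1 (X); from (1,3) depth 5
for X: play +1, pass -1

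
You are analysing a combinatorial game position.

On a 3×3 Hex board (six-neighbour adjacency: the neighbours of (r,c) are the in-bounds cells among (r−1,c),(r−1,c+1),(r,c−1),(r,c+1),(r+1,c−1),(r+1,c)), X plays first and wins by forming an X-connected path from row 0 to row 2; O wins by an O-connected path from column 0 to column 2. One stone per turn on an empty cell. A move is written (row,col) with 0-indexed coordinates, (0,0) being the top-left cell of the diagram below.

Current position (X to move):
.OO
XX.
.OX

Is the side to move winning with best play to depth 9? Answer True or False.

X winning at [.OO/XX./.OX]: True

ply 1, X at .OO/XX./.OX | (0,0)=+1→XOO/XX./.OX*; (1,2)=-1→.OO/XXX/.OX; (2,0)=-1→.OO/XX./XOX
ply 2, O at XOO/XX./.OX | (1,2)=-1→XOO/XXO/.OX*; (2,0)=-1→XOO/XX./OOX
ply 3, X at XOO/XXO/.OX | (2,0)=+1→XOO/XXO/XOX*
ply 4: XOO/XXO/XOX is terminal -1 (O); from .OO/XX./.OX depth 9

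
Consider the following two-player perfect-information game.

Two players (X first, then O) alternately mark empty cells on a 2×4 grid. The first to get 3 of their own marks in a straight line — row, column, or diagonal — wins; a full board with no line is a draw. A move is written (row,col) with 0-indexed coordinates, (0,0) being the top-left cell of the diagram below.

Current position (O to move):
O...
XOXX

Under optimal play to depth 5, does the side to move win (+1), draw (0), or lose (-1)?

p1 O@[O.../XOXX]: (0,1)[OO../XOXX]+0* (0,2)[O.O./XOXX]+0 (0,3)[O..O/XOXX]+0
p2 X@[OO../XOXX]: (0,2)[OOX./XOXX]+0* (0,3)[OO.X/XOXX]-1
p3 O@[OOX./XOXX]: (0,3)[OOXO/XOXX]+0*
p4 X@[OOXO/XOXX] terminal +0; root [O.../XOXX] d5

value(O.../XOXX, O) = 0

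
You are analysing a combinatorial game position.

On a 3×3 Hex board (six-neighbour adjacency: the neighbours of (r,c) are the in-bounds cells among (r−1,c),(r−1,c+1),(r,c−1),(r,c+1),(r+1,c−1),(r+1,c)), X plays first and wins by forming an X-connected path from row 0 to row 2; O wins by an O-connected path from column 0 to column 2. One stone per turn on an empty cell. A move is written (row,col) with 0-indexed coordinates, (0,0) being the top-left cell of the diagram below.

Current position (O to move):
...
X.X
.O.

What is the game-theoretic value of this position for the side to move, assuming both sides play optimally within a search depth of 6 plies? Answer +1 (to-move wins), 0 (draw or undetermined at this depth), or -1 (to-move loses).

[.../X.X/.O.] O move#1: (0,0):-1/O../X.X/.O.*, (0,1):-1/.O./X.X/.O., (0,2):-1/..O/X.X/.O., (1,1):-1/.../XOX/.O., (2,0):-1/.../X.X/OO., (2,2):-1/.../X.X/.OO
[O../X.X/.O.] X move#2: (0,1):+1/OX./X.X/.O.*, (0,2):+1/O.X/X.X/.O., (1,1):+1/O../XXX/.O., (2,0):+1/O../X.X/XO., (2,2):+1/O../X.X/.OX
[OX./X.X/.O.] O move#3: (0,2):-1/OXO/X.X/.O.*, (1,1):-1/OX./XOX/.O., (2,0):-1/OX./X.X/OO., (2,2):-1/OX./X.X/.OO
[OXO/X.X/.O.] X move#4: (1,1):+1/OXO/XXX/.O.*, (2,0):+1/OXO/X.X/XO., (2,2):+1/OXO/X.X/.OX
[OXO/XXX/.O.] O move#5: (2,0):-1/OXO/XXX/OO.*, (2,2):-1/OXO/XXX/.OO
[OXO/XXX/OO.] X move#6: (2,2):+1/OXO/XXX/OOX*
[OXO/XXX/OOX] end (terminal -1, O#7); searched .../X.X/.O. to 6

value(.../X.X/.O., O) = -1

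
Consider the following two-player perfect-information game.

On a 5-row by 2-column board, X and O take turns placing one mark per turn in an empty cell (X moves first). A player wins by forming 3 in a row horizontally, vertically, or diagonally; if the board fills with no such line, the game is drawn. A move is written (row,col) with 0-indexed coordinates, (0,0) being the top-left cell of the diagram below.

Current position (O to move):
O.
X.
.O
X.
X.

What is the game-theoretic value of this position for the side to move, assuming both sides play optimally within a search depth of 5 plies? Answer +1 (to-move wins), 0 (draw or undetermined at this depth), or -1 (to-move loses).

value(O./X./.O/X./X., O) = 0

p1 O@[O./X./.O/X./X.]: (0,1)[OO/X./.O/X./X.]-1 (1,1)[O./XO/.O/X./X.]-1 (2,0)[O./X./OO/X./X.]+0* (3,1)[O./X./.O/XO/X.]-1 (4,1)[O./X./.O/X./XO]-1
p2 X@[O./X./OO/X./X.]: (0,1)[OX/X./OO/X./X.]-1 (1,1)[O./XX/OO/X./X.]+0* (3,1)[O./X./OO/XX/X.]+0 (4,1)[O./X./OO/X./XX]-1
p3 O@[O./XX/OO/X./X.]: (0,1)[OO/XX/OO/X./X.]+0* (3,1)[O./XX/OO/XO/X.]+0 (4,1)[O./XX/OO/X./XO]+0
p4 X@[OO/XX/OO/X./X.]: (3,1)[OO/XX/OO/XX/X.]+0* (4,1)[OO/XX/OO/X./XX]+0
p5 O@[OO/XX/OO/XX/X.]: (4,1)[OO/XX/OO/XX/XO]+0*
p6 X@[OO/XX/OO/XX/XO] terminal +0; root [O./X./.O/X./X.] d5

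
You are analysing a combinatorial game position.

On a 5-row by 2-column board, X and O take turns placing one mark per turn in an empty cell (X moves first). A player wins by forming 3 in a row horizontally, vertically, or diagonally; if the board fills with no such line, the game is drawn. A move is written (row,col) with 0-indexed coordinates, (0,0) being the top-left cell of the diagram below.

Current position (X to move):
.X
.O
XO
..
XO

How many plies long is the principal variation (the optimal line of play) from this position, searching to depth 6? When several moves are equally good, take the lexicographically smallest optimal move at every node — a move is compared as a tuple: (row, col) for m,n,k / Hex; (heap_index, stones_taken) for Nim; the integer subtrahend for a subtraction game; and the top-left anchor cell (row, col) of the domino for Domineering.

ply 1, X at .X/.O/XO/../XO | (0,0)=-1→XX/.O/XO/../XO; (1,0)=-1→.X/XO/XO/../XO; (3,0)=+1→.X/.O/XO/X./XO*; (3,1)=+0→.X/.O/XO/.X/XO
ply 2: .X/.O/XO/X./XO is terminal -1 (O); from .X/.O/XO/../XO depth 6

PV length from [.X/.O/XO/../XO]: 1 ply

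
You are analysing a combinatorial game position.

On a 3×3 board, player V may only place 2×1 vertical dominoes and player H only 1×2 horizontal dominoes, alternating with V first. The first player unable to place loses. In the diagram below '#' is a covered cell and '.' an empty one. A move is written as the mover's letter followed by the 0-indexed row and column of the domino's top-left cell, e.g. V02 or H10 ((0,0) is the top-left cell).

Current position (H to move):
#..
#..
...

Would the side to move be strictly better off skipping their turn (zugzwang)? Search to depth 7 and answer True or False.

p1 H@[#../#../...]: H01[###/#../...]-1 H11[#../###/...]+1* H20[#../#../##.]-1 H21[#../#../.##]-1
p2 V@[#../###/...] terminal -1; root [#../#../...] d7
if H skipped the turn, V would face:
~ p1 V@[#../#../...]: V01[##./##./...]+1* V02[#.#/#.#/...]+1 V11[#../##./.#.]+1 V12[#../#.#/..#]+1
~ p2 H@[##./##./...]: H20[##./##./##.]-1* H21[##./##./.##]-1
~ p3 V@[##./##./##.]: V02[###/###/##.]+1* V12[##./###/###]+1
~ p4 H@[###/###/##.] terminal -1; root [#../#../...] d7
compare (H): move=+1 vs pass=-1

zugzwang(#../#../..., H) = False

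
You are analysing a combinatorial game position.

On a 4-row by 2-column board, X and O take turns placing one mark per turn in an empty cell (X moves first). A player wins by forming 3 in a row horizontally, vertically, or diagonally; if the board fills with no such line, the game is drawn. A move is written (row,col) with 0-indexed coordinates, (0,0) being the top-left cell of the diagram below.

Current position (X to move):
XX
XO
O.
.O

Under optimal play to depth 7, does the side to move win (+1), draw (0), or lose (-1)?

value(XX/XO/O./.O, X) = 0

[XX/XO/O./.O] X move#1: (2,1):+0/XX/XO/OX/.O*, (3,0):-1/XX/XO/O./XO
[XX/XO/OX/.O] O move#2: (3,0):+0/XX/XO/OX/OO*
[XX/XO/OX/OO] end (terminal +0, X#3); searched XX/XO/O./.O to 7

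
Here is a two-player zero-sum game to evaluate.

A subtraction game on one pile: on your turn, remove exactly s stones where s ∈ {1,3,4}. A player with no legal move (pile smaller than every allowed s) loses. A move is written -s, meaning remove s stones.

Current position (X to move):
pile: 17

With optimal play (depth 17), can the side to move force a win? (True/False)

p1 X@[17]: -1[16]+1* -3[14]+1 -4[13]-1
p2 O@[16]: -1[15]-1* -3[13]-1 -4[12]-1
p3 X@[15]: -1[14]+1* -3[12]-1 -4[11]-1
p4 O@[14]: -1[13]-1* -3[11]-1 -4[10]-1
p5 X@[13]: -1[12]-1 -3[10]-1 -4[9]+1*
p6 O@[9]: -1[8]-1* -3[6]-1 -4[5]-1
p7 X@[8]: -1[7]+1* -3[5]-1 -4[4]-1
p8 O@[7]: -1[6]-1* -3[4]-1 -4[3]-1
p9 X@[6]: -1[5]-1 -3[3]-1 -4[2]+1*
p10 O@[2]: -1[1]-1*
p11 X@[1]: -1[0]+1*
p12 O@[0] terminal -1; root [17] d17

X winning at [17]: True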